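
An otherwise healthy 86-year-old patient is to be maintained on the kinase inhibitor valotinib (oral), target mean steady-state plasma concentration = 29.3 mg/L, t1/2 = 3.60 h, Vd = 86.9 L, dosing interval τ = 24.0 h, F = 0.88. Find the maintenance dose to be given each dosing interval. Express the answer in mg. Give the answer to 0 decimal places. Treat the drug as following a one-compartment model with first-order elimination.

k = ln2 / t½ = 0.693147 / 3.60 = 0.1925 h⁻¹
CL = k × Vd = 0.1925 × 86.9 = 16.73 L/h
At steady state, F × (Dose/τ) = Css × CL.
Dose = Css × CL × τ / F = 29.3 × 16.73 × 24.0 / 0.88 = 13370 mg

13370 mg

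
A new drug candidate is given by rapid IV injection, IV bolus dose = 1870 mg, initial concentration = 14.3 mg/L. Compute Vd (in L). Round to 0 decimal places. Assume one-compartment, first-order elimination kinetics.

131 L

Vd = Dose / C₀ = 1870 / 14.3 = 130.8 L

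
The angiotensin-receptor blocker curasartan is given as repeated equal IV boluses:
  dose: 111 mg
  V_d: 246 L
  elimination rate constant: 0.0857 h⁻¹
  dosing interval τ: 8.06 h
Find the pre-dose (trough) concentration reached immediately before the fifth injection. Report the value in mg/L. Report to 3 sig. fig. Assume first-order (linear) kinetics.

0.425 mg/L

C₀ per dose = Dose / Vd = 111 / 246 = 0.4512 mg/L
Fraction remaining after one interval: r = e^(−kτ) = e^(−0.08570 × 8.06) = 0.5012
Before dose 5, 4 doses have been given (aged 1τ, 2τ, 3τ, 4τ).
C_trough = C₀ × (r + r² + … + r^4) = C₀ × r(1−r^4)/(1−r)
        = 0.4512 × 0.5012 × (1 − 0.06310) / (1 − 0.5012) = 0.4248 mg/L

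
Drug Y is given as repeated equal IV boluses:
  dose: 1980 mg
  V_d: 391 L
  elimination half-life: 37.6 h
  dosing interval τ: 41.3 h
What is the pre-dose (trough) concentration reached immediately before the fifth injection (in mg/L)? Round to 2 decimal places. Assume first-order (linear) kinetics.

C₀ per dose = Dose / Vd = 1980 / 391 = 5.064 mg/L
k = ln2 / t½ = 0.693147 / 37.6 = 0.01843 h⁻¹
Fraction remaining after one interval: r = e^(−kτ) = e^(−0.01843 × 41.3) = 0.4671
Before dose 5, 4 doses have been given (aged 1τ, 2τ, 3τ, 4τ).
C_trough = C₀ × (r + r² + … + r^4) = C₀ × r(1−r^4)/(1−r)
        = 5.064 × 0.4671 × (1 − 0.04760) / (1 − 0.4671) = 4.227 mg/L

4.23 mg/L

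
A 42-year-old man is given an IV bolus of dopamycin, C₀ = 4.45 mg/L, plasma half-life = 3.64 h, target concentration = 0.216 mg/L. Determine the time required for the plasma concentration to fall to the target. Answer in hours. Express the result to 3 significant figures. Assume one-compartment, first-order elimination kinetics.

15.9 h

k = ln2 / t½ = 0.693147 / 3.64 = 0.1904 h⁻¹
t = ln(C₀ / C) / k = ln(4.450 / 0.216) / 0.1904
  = ln(20.60) / 0.1904 = 3.025 / 0.1904 = 15.89 h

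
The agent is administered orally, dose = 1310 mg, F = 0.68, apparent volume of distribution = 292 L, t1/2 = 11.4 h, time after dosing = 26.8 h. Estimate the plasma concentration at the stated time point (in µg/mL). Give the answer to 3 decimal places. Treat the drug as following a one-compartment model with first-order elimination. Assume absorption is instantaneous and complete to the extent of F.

0.598 µg/mL

Amount reaching circulation = F × Dose = 0.68 × 1310 = 890.8 mg
C₀ = F·Dose / Vd = 890.8 / 292 = 3.051 mg/L
k = ln2 / t½ = 0.693147 / 11.4 = 0.06080 h⁻¹
C = C₀ · e^(−k·t) = 3.051 × e^(−0.06080 × 26.8)
  = 3.051 × 0.1960 = 0.5980 mg/L
(0.5980 mg/L = 0.5980 µg/mL)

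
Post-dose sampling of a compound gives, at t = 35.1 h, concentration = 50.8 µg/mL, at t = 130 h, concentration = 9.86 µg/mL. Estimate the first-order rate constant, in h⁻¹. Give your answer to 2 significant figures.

k = ln(C₁/C₂) / (t₂ − t₁) = ln(50.8/9.86) / (130 − 35.1)
  = 1.639 / 94.90 = 0.01727 h⁻¹

0.017 h⁻¹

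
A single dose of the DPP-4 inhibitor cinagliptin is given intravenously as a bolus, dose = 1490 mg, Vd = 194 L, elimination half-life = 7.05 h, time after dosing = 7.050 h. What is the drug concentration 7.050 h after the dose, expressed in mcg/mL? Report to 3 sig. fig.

C₀ = Dose / Vd = 1490 / 194 = 7.680 mg/L
k = ln2 / t½ = 0.693147 / 7.05 = 0.09832 h⁻¹
t / t½ = 7.050 / 7.05 = 1 half-lives
C = C₀ × (1/2)^1 = 7.680 × 0.5000 = 3.840 mg/L
(3.840 mg/L = 3.840 mcg/mL)

3.84 mcg/mL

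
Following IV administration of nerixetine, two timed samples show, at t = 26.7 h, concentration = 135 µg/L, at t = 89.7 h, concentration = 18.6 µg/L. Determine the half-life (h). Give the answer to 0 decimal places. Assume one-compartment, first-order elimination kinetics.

k = ln(C₁/C₂) / (t₂ − t₁) = ln(135/18.6) / (89.7 − 26.7)
  = 1.982 / 63.00 = 0.03146 h⁻¹
t½ = ln2 / k = 0.693147 / 0.03146 = 22.03 h

22 h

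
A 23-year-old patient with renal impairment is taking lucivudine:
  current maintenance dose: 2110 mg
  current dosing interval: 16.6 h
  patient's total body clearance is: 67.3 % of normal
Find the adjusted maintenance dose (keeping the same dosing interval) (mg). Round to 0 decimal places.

1420 mg

To keep the same average steady-state level, dosing rate must scale with clearance.
CL ratio = 67.3 / 100 = 0.6730
New dose (same interval) = 2110 × 0.6730 = 1420 mg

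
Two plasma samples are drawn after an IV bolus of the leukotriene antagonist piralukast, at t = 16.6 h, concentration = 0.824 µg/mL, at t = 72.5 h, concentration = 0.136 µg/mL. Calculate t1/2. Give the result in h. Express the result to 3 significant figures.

k = ln(C₁/C₂) / (t₂ − t₁) = ln(0.824/0.136) / (72.5 − 16.6)
  = 1.802 / 55.90 = 0.03224 h⁻¹
t½ = ln2 / k = 0.693147 / 0.03224 = 21.50 h

21.5 h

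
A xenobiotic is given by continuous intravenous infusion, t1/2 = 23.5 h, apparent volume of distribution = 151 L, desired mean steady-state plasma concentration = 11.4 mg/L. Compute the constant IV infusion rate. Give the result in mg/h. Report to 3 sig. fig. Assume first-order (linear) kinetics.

k = ln2 / t½ = 0.693147 / 23.5 = 0.02950 h⁻¹
CL = k × Vd = 0.02950 × 151 = 4.455 L/h
At steady state, infusion rate R₀ = Css × CL = 11.4 × 4.455 = 50.79 mg/h

50.8 mg/h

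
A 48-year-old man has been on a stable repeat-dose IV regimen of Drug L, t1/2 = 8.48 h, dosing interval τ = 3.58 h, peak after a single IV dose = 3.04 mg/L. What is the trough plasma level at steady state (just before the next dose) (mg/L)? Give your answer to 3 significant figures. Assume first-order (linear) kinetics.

8.94 mg/L

k = ln2 / t½ = 0.693147 / 8.48 = 0.08174 h⁻¹
e^(−kτ) = e^(−0.08174 × 3.58) = 0.7463
Accumulation ratio R = 1 / (1 − e^(−kτ)) = 1 / (1 − 0.7463) = 3.942
Steady-state trough = C₀ × R × e^(−kτ) = 3.04 × 3.942 × 0.7463 = 8.943 mg/L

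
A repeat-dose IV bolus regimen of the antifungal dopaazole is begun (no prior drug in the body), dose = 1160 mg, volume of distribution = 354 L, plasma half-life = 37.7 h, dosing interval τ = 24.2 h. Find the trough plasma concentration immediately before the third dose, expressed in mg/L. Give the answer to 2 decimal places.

3.45 mg/L

C₀ per dose = Dose / Vd = 1160 / 354 = 3.277 mg/L
k = ln2 / t½ = 0.693147 / 37.7 = 0.01839 h⁻¹
Fraction remaining after one interval: r = e^(−kτ) = e^(−0.01839 × 24.2) = 0.6408
Before dose 3, 2 doses have been given (aged 1τ, 2τ).
C_trough = C₀ × (r + r²) = 3.277 × (0.6408 + 0.4106) = 3.445 mg/L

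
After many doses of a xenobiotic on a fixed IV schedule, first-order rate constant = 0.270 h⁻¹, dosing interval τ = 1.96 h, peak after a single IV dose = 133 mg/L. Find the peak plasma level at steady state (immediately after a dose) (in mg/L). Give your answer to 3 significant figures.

e^(−kτ) = e^(−0.2700 × 1.96) = 0.5891
Accumulation ratio R = 1 / (1 − e^(−kτ)) = 1 / (1 − 0.5891) = 2.434
Steady-state peak = C₀ × R = 133 × 2.434 = 323.7 mg/L

324 mg/L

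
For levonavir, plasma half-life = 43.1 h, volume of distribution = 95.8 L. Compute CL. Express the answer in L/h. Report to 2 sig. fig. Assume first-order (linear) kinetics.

k = ln2 / t½ = 0.693147 / 43.1 = 0.01608 h⁻¹
CL = k × Vd = 0.01608 × 95.8 = 1.540 L/h

1.5 L/h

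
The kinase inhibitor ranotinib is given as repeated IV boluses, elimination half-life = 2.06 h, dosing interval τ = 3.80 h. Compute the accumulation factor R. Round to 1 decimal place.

k = ln2 / t½ = 0.693147 / 2.06 = 0.3365 h⁻¹
e^(−kτ) = e^(−0.3365 × 3.80) = 0.2784
Accumulation ratio R = 1 / (1 − e^(−kτ)) = 1 / (1 − 0.2784) = 1.386

1.4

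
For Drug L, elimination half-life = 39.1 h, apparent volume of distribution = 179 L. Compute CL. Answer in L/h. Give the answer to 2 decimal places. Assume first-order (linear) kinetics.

3.17 L/h

k = ln2 / t½ = 0.693147 / 39.1 = 0.01773 h⁻¹
CL = k × Vd = 0.01773 × 179 = 3.174 L/h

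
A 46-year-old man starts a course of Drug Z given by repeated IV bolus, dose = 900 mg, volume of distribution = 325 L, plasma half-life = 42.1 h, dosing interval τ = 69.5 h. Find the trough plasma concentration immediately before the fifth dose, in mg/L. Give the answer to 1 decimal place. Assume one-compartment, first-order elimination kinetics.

C₀ per dose = Dose / Vd = 900 / 325 = 2.769 mg/L
k = ln2 / t½ = 0.693147 / 42.1 = 0.01646 h⁻¹
Fraction remaining after one interval: r = e^(−kτ) = e^(−0.01646 × 69.5) = 0.3186
Before dose 5, 4 doses have been given (aged 1τ, 2τ, 3τ, 4τ).
C_trough = C₀ × (r + r² + … + r^4) = C₀ × r(1−r^4)/(1−r)
        = 2.769 × 0.3186 × (1 − 0.01030) / (1 − 0.3186) = 1.281 mg/L

1.3 mg/L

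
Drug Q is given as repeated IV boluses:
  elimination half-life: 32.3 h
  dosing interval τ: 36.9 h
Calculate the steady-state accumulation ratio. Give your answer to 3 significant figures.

k = ln2 / t½ = 0.693147 / 32.3 = 0.02146 h⁻¹
e^(−kτ) = e^(−0.02146 × 36.9) = 0.4530
Accumulation ratio R = 1 / (1 − e^(−kτ)) = 1 / (1 − 0.4530) = 1.828

1.83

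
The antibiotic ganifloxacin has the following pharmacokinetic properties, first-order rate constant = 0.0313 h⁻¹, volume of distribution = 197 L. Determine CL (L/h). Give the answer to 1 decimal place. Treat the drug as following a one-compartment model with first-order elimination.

CL = k × Vd = 0.0313 × 197 = 6.166 L/h

6.2 L/h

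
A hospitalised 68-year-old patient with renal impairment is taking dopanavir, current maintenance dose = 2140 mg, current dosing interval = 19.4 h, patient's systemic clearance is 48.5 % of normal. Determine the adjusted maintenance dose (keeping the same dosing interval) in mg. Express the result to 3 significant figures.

To keep the same average steady-state level, dosing rate must scale with clearance.
CL ratio = 48.5 / 100 = 0.4850
New dose (same interval) = 2140 × 0.4850 = 1038 mg

1040 mg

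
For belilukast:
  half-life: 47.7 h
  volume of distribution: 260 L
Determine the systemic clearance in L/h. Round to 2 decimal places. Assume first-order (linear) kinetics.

k = ln2 / t½ = 0.693147 / 47.7 = 0.01453 h⁻¹
CL = k × Vd = 0.01453 × 260 = 3.778 L/h

3.78 L/h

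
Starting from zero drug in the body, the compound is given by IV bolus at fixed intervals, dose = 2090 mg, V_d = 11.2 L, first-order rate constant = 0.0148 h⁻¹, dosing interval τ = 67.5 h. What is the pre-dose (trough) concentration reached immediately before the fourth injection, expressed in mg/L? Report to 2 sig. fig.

100 mg/L

C₀ per dose = Dose / Vd = 2090 / 11.2 = 186.6 mg/L
Fraction remaining after one interval: r = e^(−kτ) = e^(−0.01480 × 67.5) = 0.3682
Before dose 4, 3 doses have been given (aged 1τ, 2τ, 3τ).
C_trough = C₀ × (r + r² + … + r^3) = C₀ × r(1−r^3)/(1−r)
        = 186.6 × 0.3682 × (1 − 0.04992) / (1 − 0.3682) = 103.3 mg/L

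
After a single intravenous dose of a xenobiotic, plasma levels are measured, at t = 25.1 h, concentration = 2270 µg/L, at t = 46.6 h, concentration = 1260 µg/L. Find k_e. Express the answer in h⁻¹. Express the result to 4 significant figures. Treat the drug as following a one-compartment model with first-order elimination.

0.02738 h⁻¹

k = ln(C₁/C₂) / (t₂ − t₁) = ln(2270/1260) / (46.6 − 25.1)
  = 0.5887 / 21.50 = 0.02738 h⁻¹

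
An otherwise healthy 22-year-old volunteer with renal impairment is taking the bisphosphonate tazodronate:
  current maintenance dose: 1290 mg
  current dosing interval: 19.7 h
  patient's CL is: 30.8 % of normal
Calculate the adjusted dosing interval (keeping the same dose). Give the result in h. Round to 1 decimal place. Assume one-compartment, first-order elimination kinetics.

64.0 h

To keep the same average steady-state level, dosing rate must scale with clearance.
CL ratio = 30.8 / 100 = 0.3080
New interval (same dose) = 19.7 / 0.3080 = 63.96 h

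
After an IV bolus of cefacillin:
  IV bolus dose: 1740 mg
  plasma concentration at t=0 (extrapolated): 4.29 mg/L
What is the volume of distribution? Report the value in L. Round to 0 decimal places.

Vd = Dose / C₀ = 1740 / 4.29 = 405.6 L

406 L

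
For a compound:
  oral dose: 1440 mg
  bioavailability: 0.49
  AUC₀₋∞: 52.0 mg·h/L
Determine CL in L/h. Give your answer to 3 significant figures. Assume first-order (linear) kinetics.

CL = F·Dose / AUC = 0.49 × 1440 / 52.0 = 13.57 L/h

13.6 L/h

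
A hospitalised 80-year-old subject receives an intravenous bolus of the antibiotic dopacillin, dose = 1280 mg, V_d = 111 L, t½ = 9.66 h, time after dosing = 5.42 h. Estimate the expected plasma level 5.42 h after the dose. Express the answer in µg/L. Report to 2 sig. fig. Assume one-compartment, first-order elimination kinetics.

7800 µg/L

C₀ = Dose / Vd = 1280 / 111 = 11.53 mg/L
k = ln2 / t½ = 0.693147 / 9.66 = 0.07175 h⁻¹
C = C₀ · e^(−k·t) = 11.53 × e^(−0.07175 × 5.42)
  = 11.53 × 0.6778 = 7.815 mg/L
Convert: 7.815 mg/L × 1000 = 7815 µg/L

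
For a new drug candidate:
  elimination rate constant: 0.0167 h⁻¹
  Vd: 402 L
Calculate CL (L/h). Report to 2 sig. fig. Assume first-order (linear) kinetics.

6.7 L/h

CL = k × Vd = 0.0167 × 402 = 6.713 L/h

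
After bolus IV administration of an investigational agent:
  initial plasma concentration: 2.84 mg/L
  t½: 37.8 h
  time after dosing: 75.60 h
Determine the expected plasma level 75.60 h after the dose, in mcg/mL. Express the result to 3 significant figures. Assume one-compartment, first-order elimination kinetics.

k = ln2 / t½ = 0.693147 / 37.8 = 0.01834 h⁻¹
t / t½ = 75.60 / 37.8 = 2 half-lives
C = C₀ × (1/2)^2 = 2.840 × 0.2500 = 0.7100 mg/L
(0.7100 mg/L = 0.7100 mcg/mL)

0.710 mcg/mL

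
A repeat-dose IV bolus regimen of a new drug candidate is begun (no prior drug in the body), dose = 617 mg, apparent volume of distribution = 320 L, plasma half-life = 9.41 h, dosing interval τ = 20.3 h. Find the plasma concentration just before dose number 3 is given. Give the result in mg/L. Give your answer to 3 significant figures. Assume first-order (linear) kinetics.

0.529 mg/L

C₀ per dose = Dose / Vd = 617 / 320 = 1.928 mg/L
k = ln2 / t½ = 0.693147 / 9.41 = 0.07366 h⁻¹
Fraction remaining after one interval: r = e^(−kτ) = e^(−0.07366 × 20.3) = 0.2242
Before dose 3, 2 doses have been given (aged 1τ, 2τ).
C_trough = C₀ × (r + r²) = 1.928 × (0.2242 + 0.05027) = 0.5292 mg/L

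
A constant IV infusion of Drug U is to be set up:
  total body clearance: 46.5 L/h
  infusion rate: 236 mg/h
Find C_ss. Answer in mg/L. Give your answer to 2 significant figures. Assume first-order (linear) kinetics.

5.1 mg/L

At steady state Css = R₀ / CL = 236 / 46.50 = 5.075 mg/L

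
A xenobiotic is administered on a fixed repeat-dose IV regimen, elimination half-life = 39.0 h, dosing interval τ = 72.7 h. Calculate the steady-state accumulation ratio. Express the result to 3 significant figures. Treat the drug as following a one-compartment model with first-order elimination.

1.38

k = ln2 / t½ = 0.693147 / 39.0 = 0.01777 h⁻¹
e^(−kτ) = e^(−0.01777 × 72.7) = 0.2748
Accumulation ratio R = 1 / (1 − e^(−kτ)) = 1 / (1 − 0.2748) = 1.379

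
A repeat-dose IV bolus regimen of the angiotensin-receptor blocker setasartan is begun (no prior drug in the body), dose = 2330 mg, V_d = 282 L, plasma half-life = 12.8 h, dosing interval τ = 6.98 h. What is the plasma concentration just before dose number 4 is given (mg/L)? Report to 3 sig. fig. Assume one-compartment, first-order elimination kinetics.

C₀ per dose = Dose / Vd = 2330 / 282 = 8.262 mg/L
k = ln2 / t½ = 0.693147 / 12.8 = 0.05415 h⁻¹
Fraction remaining after one interval: r = e^(−kτ) = e^(−0.05415 × 6.98) = 0.6853
Before dose 4, 3 doses have been given (aged 1τ, 2τ, 3τ).
C_trough = C₀ × (r + r² + … + r^3) = C₀ × r(1−r^3)/(1−r)
        = 8.262 × 0.6853 × (1 − 0.3218) / (1 − 0.6853) = 12.20 mg/L

12.2 mg/L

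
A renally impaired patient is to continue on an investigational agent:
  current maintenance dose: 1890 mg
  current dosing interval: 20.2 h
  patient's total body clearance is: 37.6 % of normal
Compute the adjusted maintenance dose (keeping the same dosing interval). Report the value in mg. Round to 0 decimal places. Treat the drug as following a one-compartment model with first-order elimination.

711 mg

To keep the same average steady-state level, dosing rate must scale with clearance.
CL ratio = 37.6 / 100 = 0.3760
New dose (same interval) = 1890 × 0.3760 = 710.6 mg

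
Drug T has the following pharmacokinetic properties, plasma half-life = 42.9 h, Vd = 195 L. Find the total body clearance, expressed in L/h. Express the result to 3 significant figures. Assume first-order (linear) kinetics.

k = ln2 / t½ = 0.693147 / 42.9 = 0.01616 h⁻¹
CL = k × Vd = 0.01616 × 195 = 3.151 L/h

3.15 L/h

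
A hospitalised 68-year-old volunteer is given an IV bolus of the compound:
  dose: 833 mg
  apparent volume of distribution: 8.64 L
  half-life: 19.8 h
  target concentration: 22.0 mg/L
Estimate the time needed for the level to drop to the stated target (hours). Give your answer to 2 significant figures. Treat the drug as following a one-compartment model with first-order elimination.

42 h

C₀ = Dose / Vd = 833.0 / 8.64 = 96.41 mg/L
k = ln2 / t½ = 0.693147 / 19.8 = 0.03501 h⁻¹
t = ln(C₀ / C) / k = ln(96.41 / 22.0) / 0.03501
  = ln(4.382) / 0.03501 = 1.478 / 0.03501 = 42.22 h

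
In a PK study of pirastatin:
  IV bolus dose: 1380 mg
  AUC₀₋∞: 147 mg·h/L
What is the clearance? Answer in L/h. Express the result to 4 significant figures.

CL = Dose / AUC = 1380 / 147 = 9.388 L/h

9.388 L/h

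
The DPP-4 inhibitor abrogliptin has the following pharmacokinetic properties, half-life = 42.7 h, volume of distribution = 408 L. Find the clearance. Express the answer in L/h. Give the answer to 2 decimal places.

6.62 L/h

k = ln2 / t½ = 0.693147 / 42.7 = 0.01623 h⁻¹
CL = k × Vd = 0.01623 × 408 = 6.622 L/h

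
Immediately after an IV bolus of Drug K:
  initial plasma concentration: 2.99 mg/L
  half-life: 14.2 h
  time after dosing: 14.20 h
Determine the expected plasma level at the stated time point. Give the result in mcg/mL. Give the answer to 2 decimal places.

k = ln2 / t½ = 0.693147 / 14.2 = 0.04881 h⁻¹
t / t½ = 14.20 / 14.2 = 1 half-lives
C = C₀ × (1/2)^1 = 2.990 × 0.5000 = 1.495 mg/L
(1.495 mg/L = 1.495 mcg/mL)

1.50 mcg/mL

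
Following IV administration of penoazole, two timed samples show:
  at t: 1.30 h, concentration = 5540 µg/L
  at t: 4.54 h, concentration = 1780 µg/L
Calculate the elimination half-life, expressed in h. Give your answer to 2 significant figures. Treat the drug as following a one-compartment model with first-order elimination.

2.0 h

k = ln(C₁/C₂) / (t₂ − t₁) = ln(5540/1780) / (4.54 − 1.30)
  = 1.135 / 3.240 = 0.3503 h⁻¹
t½ = ln2 / k = 0.693147 / 0.3503 = 1.979 h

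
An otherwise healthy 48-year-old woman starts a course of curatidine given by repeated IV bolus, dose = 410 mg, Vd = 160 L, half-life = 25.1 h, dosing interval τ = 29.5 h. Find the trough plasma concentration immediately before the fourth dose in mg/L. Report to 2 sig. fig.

C₀ per dose = Dose / Vd = 410 / 160 = 2.563 mg/L
k = ln2 / t½ = 0.693147 / 25.1 = 0.02762 h⁻¹
Fraction remaining after one interval: r = e^(−kτ) = e^(−0.02762 × 29.5) = 0.4427
Before dose 4, 3 doses have been given (aged 1τ, 2τ, 3τ).
C_trough = C₀ × (r + r² + … + r^3) = C₀ × r(1−r^3)/(1−r)
        = 2.563 × 0.4427 × (1 − 0.08676) / (1 − 0.4427) = 1.859 mg/L

1.9 mg/L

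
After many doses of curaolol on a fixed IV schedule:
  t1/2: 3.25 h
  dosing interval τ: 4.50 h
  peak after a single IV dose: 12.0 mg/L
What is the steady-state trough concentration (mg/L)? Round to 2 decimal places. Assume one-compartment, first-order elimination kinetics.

k = ln2 / t½ = 0.693147 / 3.25 = 0.2133 h⁻¹
e^(−kτ) = e^(−0.2133 × 4.50) = 0.3830
Accumulation ratio R = 1 / (1 − e^(−kτ)) = 1 / (1 − 0.3830) = 1.621
Steady-state trough = C₀ × R × e^(−kτ) = 12.0 × 1.621 × 0.3830 = 7.450 mg/L

7.45 mg/L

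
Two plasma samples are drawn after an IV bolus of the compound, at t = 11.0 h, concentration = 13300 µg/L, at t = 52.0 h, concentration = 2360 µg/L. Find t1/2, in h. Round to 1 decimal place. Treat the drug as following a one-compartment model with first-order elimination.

k = ln(C₁/C₂) / (t₂ − t₁) = ln(13300/2360) / (52.0 − 11.0)
  = 1.729 / 41.00 = 0.04217 h⁻¹
t½ = ln2 / k = 0.693147 / 0.04217 = 16.44 h

16.4 h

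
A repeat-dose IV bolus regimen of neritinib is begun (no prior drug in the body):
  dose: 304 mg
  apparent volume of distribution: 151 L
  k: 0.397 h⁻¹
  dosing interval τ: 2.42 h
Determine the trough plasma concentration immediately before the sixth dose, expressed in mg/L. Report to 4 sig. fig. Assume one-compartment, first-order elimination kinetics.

C₀ per dose = Dose / Vd = 304 / 151 = 2.013 mg/L
Fraction remaining after one interval: r = e^(−kτ) = e^(−0.3970 × 2.42) = 0.3826
Before dose 6, 5 doses have been given (aged 1τ, 2τ, 3τ, 4τ, 5τ).
C_trough = C₀ × (r + r² + … + r^5) = C₀ × r(1−r^5)/(1−r)
        = 2.013 × 0.3826 × (1 − 0.008198) / (1 − 0.3826) = 1.237 mg/L

1.237 mg/L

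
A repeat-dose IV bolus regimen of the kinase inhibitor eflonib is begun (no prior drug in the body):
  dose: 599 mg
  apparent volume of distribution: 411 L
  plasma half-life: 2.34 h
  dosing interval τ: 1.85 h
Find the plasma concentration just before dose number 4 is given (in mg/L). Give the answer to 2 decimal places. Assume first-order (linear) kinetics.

C₀ per dose = Dose / Vd = 599 / 411 = 1.457 mg/L
k = ln2 / t½ = 0.693147 / 2.34 = 0.2962 h⁻¹
Fraction remaining after one interval: r = e^(−kτ) = e^(−0.2962 × 1.85) = 0.5781
Before dose 4, 3 doses have been given (aged 1τ, 2τ, 3τ).
C_trough = C₀ × (r + r² + … + r^3) = C₀ × r(1−r^3)/(1−r)
        = 1.457 × 0.5781 × (1 − 0.1932) / (1 − 0.5781) = 1.611 mg/L

1.61 mg/L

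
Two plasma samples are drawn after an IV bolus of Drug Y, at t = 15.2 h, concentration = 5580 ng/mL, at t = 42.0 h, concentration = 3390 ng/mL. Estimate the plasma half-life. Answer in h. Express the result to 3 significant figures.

37.3 h

k = ln(C₁/C₂) / (t₂ − t₁) = ln(5580/3390) / (42.0 − 15.2)
  = 0.4984 / 26.80 = 0.01860 h⁻¹
t½ = ln2 / k = 0.693147 / 0.01860 = 37.27 h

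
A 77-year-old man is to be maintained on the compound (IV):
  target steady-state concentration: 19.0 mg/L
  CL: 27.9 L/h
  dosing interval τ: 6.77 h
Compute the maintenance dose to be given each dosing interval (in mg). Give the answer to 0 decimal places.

At steady state, Dose/τ = Css × CL.
Dose = Css × CL × τ = 19.0 × 27.90 × 6.77 = 3589 mg

3589 mg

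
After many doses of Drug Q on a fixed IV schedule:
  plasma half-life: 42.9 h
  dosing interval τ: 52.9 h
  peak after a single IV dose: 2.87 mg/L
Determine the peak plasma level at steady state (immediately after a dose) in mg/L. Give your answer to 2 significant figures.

k = ln2 / t½ = 0.693147 / 42.9 = 0.01616 h⁻¹
e^(−kτ) = e^(−0.01616 × 52.9) = 0.4253
Accumulation ratio R = 1 / (1 − e^(−kτ)) = 1 / (1 − 0.4253) = 1.740
Steady-state peak = C₀ × R = 2.87 × 1.740 = 4.994 mg/L

5.0 mg/L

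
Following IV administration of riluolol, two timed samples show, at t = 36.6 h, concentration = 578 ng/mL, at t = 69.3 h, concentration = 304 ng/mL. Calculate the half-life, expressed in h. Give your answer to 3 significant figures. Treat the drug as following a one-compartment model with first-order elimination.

k = ln(C₁/C₂) / (t₂ − t₁) = ln(578/304) / (69.3 − 36.6)
  = 0.6425 / 32.70 = 0.01965 h⁻¹
t½ = ln2 / k = 0.693147 / 0.01965 = 35.27 h

35.3 h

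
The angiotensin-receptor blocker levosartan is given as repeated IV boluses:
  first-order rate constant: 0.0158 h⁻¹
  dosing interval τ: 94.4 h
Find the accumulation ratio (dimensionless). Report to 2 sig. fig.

e^(−kτ) = e^(−0.01580 × 94.4) = 0.2250
Accumulation ratio R = 1 / (1 − e^(−kτ)) = 1 / (1 − 0.2250) = 1.290

1.3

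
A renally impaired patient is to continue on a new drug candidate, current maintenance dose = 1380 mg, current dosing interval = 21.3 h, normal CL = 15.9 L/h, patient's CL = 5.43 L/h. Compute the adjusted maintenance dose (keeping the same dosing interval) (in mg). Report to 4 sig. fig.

471.3 mg

To keep the same average steady-state level, dosing rate must scale with clearance.
CL ratio = 5.43 / 15.9 = 0.3415
New dose (same interval) = 1380 × 0.3415 = 471.3 mg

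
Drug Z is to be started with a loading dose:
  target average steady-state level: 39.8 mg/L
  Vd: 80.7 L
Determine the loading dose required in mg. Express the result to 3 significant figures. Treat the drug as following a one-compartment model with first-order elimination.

LD = Css × Vd = 39.8 × 80.7 = 3212 mg

3210 mg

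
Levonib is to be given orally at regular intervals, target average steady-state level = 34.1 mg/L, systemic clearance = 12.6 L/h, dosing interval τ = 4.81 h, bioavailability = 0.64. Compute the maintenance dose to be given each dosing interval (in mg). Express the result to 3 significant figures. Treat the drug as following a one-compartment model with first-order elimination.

3230 mg

At steady state, F × (Dose/τ) = Css × CL.
Dose = Css × CL × τ / F = 34.1 × 12.60 × 4.81 / 0.64 = 3229 mg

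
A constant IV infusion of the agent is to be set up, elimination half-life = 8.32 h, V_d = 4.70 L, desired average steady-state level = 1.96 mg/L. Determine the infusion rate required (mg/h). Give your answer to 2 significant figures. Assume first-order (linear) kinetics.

k = ln2 / t½ = 0.693147 / 8.32 = 0.08331 h⁻¹
CL = k × Vd = 0.08331 × 4.70 = 0.3916 L/h
At steady state, infusion rate R₀ = Css × CL = 1.96 × 0.3916 = 0.7675 mg/h

0.77 mg/h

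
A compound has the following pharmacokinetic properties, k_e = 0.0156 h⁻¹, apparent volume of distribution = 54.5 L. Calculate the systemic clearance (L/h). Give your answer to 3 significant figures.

CL = k × Vd = 0.0156 × 54.5 = 0.8502 L/h

0.850 L/h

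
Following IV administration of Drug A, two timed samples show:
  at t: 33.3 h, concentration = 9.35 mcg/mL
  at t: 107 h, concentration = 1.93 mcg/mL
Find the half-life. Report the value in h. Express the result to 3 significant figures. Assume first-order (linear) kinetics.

k = ln(C₁/C₂) / (t₂ − t₁) = ln(9.35/1.93) / (107 − 33.3)
  = 1.578 / 73.70 = 0.02141 h⁻¹
t½ = ln2 / k = 0.693147 / 0.02141 = 32.37 h

32.4 h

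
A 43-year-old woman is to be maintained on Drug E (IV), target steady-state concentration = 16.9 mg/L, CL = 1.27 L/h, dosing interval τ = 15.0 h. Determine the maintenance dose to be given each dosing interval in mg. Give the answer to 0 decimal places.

322 mg

At steady state, Dose/τ = Css × CL.
Dose = Css × CL × τ = 16.9 × 1.270 × 15.0 = 321.9 mg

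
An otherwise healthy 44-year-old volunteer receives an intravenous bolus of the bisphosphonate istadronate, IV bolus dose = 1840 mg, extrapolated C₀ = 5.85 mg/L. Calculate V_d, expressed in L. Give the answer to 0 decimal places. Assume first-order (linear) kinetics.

Vd = Dose / C₀ = 1840 / 5.85 = 314.5 L

315 L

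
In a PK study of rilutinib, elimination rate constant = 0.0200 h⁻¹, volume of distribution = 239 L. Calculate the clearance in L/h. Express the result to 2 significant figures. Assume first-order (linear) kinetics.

4.8 L/h

CL = k × Vd = 0.0200 × 239 = 4.780 L/h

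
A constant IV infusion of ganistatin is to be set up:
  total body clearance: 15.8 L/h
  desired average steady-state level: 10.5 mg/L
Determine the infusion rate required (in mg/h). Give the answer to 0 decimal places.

At steady state, infusion rate R₀ = Css × CL = 10.5 × 15.80 = 165.9 mg/h

166 mg/h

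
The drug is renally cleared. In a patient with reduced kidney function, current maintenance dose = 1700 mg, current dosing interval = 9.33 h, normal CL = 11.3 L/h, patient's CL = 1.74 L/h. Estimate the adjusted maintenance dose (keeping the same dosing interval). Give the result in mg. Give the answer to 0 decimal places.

To keep the same average steady-state level, dosing rate must scale with clearance.
CL ratio = 1.74 / 11.3 = 0.1540
New dose (same interval) = 1700 × 0.1540 = 261.8 mg

262 mg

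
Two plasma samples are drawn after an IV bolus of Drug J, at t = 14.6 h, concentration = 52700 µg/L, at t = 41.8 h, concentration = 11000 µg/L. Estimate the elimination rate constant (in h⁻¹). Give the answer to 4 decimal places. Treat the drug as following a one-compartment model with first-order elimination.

k = ln(C₁/C₂) / (t₂ − t₁) = ln(52700/11000) / (41.8 − 14.6)
  = 1.567 / 27.20 = 0.05761 h⁻¹

0.0576 h⁻¹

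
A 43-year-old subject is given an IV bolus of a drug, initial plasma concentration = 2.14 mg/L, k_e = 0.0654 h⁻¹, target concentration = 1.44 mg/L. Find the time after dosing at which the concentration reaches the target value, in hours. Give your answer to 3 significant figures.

6.06 h

t = ln(C₀ / C) / k = ln(2.140 / 1.44) / 0.06540
  = ln(1.486) / 0.06540 = 0.3961 / 0.06540 = 6.057 h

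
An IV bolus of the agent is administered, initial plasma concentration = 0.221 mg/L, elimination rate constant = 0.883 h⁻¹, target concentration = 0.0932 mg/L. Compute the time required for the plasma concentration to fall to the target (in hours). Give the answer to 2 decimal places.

0.98 h

t = ln(C₀ / C) / k = ln(0.2210 / 0.0932) / 0.8830
  = ln(2.371) / 0.8830 = 0.8633 / 0.8830 = 0.9777 h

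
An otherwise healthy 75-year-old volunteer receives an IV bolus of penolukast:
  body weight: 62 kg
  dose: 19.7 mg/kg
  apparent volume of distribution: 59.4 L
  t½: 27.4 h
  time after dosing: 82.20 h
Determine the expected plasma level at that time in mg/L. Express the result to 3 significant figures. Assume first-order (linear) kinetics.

Total dose = 19.7 × 62 = 1221 mg
C₀ = Dose / Vd = 1221 / 59.4 = 20.56 mg/L
k = ln2 / t½ = 0.693147 / 27.4 = 0.02530 h⁻¹
t / t½ = 82.20 / 27.4 = 3 half-lives
C = C₀ × (1/2)^3 = 20.56 × 0.1250 = 2.570 mg/L

2.57 mg/L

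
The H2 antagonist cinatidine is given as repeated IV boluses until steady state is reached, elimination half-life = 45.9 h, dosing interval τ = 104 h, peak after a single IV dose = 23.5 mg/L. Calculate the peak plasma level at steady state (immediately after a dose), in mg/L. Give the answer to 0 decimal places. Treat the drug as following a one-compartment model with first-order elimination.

30 mg/L

k = ln2 / t½ = 0.693147 / 45.9 = 0.01510 h⁻¹
e^(−kτ) = e^(−0.01510 × 104) = 0.2080
Accumulation ratio R = 1 / (1 − e^(−kτ)) = 1 / (1 − 0.2080) = 1.263
Steady-state peak = C₀ × R = 23.5 × 1.263 = 29.68 mg/L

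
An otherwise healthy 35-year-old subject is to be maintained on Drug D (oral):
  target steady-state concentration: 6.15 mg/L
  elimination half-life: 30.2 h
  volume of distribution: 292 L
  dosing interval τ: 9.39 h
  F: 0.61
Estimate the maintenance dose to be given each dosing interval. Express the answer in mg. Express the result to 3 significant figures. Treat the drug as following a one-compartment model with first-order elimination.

k = ln2 / t½ = 0.693147 / 30.2 = 0.02295 h⁻¹
CL = k × Vd = 0.02295 × 292 = 6.701 L/h
At steady state, F × (Dose/τ) = Css × CL.
Dose = Css × CL × τ / F = 6.15 × 6.701 × 9.39 / 0.61 = 634.4 mg

634 mg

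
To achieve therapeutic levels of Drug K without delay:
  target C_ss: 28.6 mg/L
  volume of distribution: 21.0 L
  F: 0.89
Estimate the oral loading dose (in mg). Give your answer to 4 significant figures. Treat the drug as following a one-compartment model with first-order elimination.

LD = Css × Vd / F = 28.6 × 21.0 / 0.89 = 674.8 mg

674.8 mg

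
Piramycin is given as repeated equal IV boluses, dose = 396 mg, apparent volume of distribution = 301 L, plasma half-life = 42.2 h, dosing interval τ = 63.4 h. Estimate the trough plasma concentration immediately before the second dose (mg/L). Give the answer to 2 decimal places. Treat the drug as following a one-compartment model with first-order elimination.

C₀ per dose = Dose / Vd = 396 / 301 = 1.316 mg/L
k = ln2 / t½ = 0.693147 / 42.2 = 0.01643 h⁻¹
Fraction remaining after one interval: r = e^(−kτ) = e^(−0.01643 × 63.4) = 0.3529
Before dose 2, 1 dose has been given (aged 1τ).
C_trough = C₀ × r = 1.316 × 0.3529 = 0.4644 mg/L

0.46 mg/L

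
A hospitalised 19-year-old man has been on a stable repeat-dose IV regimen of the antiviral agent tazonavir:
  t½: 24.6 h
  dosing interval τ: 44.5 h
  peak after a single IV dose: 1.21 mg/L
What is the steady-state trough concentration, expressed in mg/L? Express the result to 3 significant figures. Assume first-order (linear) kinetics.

0.483 mg/L

k = ln2 / t½ = 0.693147 / 24.6 = 0.02818 h⁻¹
e^(−kτ) = e^(−0.02818 × 44.5) = 0.2854
Accumulation ratio R = 1 / (1 − e^(−kτ)) = 1 / (1 − 0.2854) = 1.399
Steady-state trough = C₀ × R × e^(−kτ) = 1.21 × 1.399 × 0.2854 = 0.4831 mg/L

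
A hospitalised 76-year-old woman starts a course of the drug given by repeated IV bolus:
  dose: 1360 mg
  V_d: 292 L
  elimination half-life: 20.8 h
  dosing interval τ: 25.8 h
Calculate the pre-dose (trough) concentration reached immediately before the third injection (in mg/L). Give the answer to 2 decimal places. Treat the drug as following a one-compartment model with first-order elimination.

2.81 mg/L

C₀ per dose = Dose / Vd = 1360 / 292 = 4.658 mg/L
k = ln2 / t½ = 0.693147 / 20.8 = 0.03332 h⁻¹
Fraction remaining after one interval: r = e^(−kτ) = e^(−0.03332 × 25.8) = 0.4233
Before dose 3, 2 doses have been given (aged 1τ, 2τ).
C_trough = C₀ × (r + r²) = 4.658 × (0.4233 + 0.1792) = 2.806 mg/L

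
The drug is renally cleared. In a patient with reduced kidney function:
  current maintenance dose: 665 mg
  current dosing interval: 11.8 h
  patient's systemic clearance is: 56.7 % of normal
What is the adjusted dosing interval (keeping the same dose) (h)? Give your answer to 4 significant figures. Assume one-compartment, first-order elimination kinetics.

To keep the same average steady-state level, dosing rate must scale with clearance.
CL ratio = 56.7 / 100 = 0.5670
New interval (same dose) = 11.8 / 0.5670 = 20.81 h

20.81 h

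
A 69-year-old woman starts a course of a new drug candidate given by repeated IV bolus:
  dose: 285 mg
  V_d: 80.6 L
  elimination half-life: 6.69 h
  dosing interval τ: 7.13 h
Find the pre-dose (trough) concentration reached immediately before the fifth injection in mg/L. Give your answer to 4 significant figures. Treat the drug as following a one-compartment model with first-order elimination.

3.066 mg/L

C₀ per dose = Dose / Vd = 285 / 80.6 = 3.536 mg/L
k = ln2 / t½ = 0.693147 / 6.69 = 0.1036 h⁻¹
Fraction remaining after one interval: r = e^(−kτ) = e^(−0.1036 × 7.13) = 0.4777
Before dose 5, 4 doses have been given (aged 1τ, 2τ, 3τ, 4τ).
C_trough = C₀ × (r + r² + … + r^4) = C₀ × r(1−r^4)/(1−r)
        = 3.536 × 0.4777 × (1 − 0.05207) / (1 − 0.4777) = 3.066 mg/L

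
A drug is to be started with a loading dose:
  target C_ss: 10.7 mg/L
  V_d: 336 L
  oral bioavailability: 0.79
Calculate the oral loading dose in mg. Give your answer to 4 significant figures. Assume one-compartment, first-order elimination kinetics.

LD = Css × Vd / F = 10.7 × 336 / 0.79 = 4551 mg

4551 mg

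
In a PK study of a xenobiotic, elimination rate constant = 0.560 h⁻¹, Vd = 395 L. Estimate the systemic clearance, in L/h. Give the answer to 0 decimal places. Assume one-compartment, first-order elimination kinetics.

CL = k × Vd = 0.560 × 395 = 221.2 L/h

221 L/h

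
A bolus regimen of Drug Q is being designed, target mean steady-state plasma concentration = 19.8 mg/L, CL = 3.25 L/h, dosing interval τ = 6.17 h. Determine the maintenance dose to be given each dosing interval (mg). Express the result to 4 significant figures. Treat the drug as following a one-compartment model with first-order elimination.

397.0 mg

At steady state, Dose/τ = Css × CL.
Dose = Css × CL × τ = 19.8 × 3.250 × 6.17 = 397.0 mg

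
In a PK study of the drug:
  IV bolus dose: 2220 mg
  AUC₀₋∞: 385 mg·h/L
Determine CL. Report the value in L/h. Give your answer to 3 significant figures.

CL = Dose / AUC = 2220 / 385 = 5.766 L/h

5.77 L/h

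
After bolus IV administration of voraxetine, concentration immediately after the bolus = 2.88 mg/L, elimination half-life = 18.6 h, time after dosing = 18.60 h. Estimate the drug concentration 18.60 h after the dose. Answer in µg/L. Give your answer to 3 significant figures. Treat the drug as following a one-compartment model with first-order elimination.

1440 µg/L

k = ln2 / t½ = 0.693147 / 18.6 = 0.03727 h⁻¹
t / t½ = 18.60 / 18.6 = 1 half-lives
C = C₀ × (1/2)^1 = 2.880 × 0.5000 = 1.440 mg/L
Convert: 1.440 mg/L × 1000 = 1440 µg/L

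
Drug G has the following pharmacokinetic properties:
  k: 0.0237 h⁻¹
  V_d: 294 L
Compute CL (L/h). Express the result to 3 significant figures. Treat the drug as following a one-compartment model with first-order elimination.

CL = k × Vd = 0.0237 × 294 = 6.968 L/h

6.97 L/h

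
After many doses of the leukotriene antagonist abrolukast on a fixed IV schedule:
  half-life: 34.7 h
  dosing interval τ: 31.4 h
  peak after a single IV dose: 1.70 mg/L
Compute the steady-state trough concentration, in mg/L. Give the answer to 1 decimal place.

k = ln2 / t½ = 0.693147 / 34.7 = 0.01998 h⁻¹
e^(−kτ) = e^(−0.01998 × 31.4) = 0.5340
Accumulation ratio R = 1 / (1 − e^(−kτ)) = 1 / (1 − 0.5340) = 2.146
Steady-state trough = C₀ × R × e^(−kτ) = 1.70 × 2.146 × 0.5340 = 1.948 mg/L

1.9 mg/L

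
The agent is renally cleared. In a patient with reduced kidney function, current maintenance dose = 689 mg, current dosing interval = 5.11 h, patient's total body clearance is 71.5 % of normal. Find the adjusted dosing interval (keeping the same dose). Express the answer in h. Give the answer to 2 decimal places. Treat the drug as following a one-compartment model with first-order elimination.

7.15 h

To keep the same average steady-state level, dosing rate must scale with clearance.
CL ratio = 71.5 / 100 = 0.7150
New interval (same dose) = 5.11 / 0.7150 = 7.147 h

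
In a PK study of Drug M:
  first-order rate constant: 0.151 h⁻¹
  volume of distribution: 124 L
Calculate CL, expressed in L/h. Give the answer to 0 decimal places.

CL = k × Vd = 0.151 × 124 = 18.72 L/h

19 L/h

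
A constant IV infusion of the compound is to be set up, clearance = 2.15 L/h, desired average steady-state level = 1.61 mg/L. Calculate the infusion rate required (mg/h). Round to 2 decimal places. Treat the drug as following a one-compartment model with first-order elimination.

3.46 mg/h

At steady state, infusion rate R₀ = Css × CL = 1.61 × 2.150 = 3.462 mg/h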